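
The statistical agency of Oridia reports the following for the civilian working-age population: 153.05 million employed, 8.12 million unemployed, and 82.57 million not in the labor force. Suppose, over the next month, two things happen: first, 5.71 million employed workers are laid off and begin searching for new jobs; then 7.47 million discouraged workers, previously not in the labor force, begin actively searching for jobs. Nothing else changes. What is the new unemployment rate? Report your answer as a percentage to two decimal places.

New unemployment rate ≈ 12.63%.

Initially, labor force = 153.05 + 8.12 = 161.17 million, so u = 8.12/161.17 = 5.04%.
After the first change, employed falls and unemployed rises by 5.71; labor force unchanged → E = 147.34, U = 13.83, labor force = 161.17 million.
After the second change, unemployed and labor force both rise by 7.47 → E = 147.34, U = 21.30, labor force = 168.64 million.
New unemployment rate = 21.30 / 168.64 = 12.63%.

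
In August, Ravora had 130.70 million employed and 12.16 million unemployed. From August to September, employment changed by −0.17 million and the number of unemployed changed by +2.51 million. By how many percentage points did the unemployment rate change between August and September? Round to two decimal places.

August: labor force = 130.70 + 12.16 = 142.86; u = 12.16/142.86 = 8.51%.
September: labor force = 130.53 + 14.67 = 145.20; u = 14.67/145.20 = 10.10%.
Change = 10.10% − 8.51% = +1.59 pp.

The unemployment rate changed by +1.59 percentage points.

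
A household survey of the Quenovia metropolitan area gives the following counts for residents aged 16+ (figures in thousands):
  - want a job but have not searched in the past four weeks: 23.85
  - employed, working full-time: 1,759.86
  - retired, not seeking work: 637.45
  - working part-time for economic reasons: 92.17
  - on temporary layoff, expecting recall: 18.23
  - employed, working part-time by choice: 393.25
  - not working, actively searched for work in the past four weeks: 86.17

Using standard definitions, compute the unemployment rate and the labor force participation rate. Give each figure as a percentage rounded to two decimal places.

Employed = 1,759.86 + 92.17 + 393.25 = 2,245.28 thousand (anyone who worked, including part-time for economic reasons, counts as employed).
Unemployed = 18.23 + 86.17 = 104.40 thousand (jobless and actively searching, or on temporary layoff).
Labor force = 2,245.28 + 104.40 = 2,349.68 thousand.
Not in labor force = 23.85 + 637.45 = 661.30 thousand (those not working and not actively searching are outside the labor force — including those who want a job but have given up searching).
Civilian working-age population = 2,349.68 + 661.30 = 3,010.98 thousand.
Unemployment rate = 104.40 / 2,349.68 = 4.44%.
Labor force participation rate = 2,349.68 / 3,010.98 = 78.04%.

Unemployment rate ≈ 4.44%; labor force participation rate ≈ 78.04%.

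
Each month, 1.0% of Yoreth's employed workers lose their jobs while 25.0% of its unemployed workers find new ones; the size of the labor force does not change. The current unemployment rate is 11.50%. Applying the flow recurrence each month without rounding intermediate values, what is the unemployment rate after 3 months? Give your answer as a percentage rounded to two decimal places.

Unemployment rate after three months ≈ 6.95%.

With a fixed labor force, u_{t+1} = u_t + s·(1−u_t) − f·u_t = u_t·(1−s−f) + s.
Here 1−s−f = 0.740 and s = 0.010.
u_1 = 0.115000 × 0.740 + 0.010 = 0.095100.
u_2 = 0.095100 × 0.740 + 0.010 = 0.080374.
u_3 = 0.080374 × 0.740 + 0.010 = 0.069477.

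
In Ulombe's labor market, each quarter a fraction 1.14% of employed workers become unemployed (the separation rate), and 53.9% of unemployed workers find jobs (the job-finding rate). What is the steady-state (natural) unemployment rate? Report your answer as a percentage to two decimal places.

Steady-state unemployment rate ≈ 2.07%.

At steady state the flows balance: s·E = f·U, so U/(E+U) = s/(s+f).
u* = 1.14 / (1.14 + 53.9) = 1.14 / 55.04 = 2.07%.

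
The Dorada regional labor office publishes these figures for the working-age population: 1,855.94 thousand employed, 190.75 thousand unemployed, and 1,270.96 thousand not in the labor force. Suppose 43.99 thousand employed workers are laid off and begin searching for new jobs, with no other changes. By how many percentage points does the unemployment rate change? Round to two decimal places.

The unemployment rate changes by +2.15 percentage points.

Initially, labor force = 1,855.94 + 190.75 = 2,046.69 thousand, so u = 190.75/2,046.69 = 9.32%.
After the change, employed falls and unemployed rises by 43.99; labor force unchanged → E = 1,811.95, U = 234.74, labor force = 2,046.69 thousand.
New unemployment rate = 234.74 / 2,046.69 = 11.47%.
Change = 11.47% − 9.32% = +2.15 percentage points.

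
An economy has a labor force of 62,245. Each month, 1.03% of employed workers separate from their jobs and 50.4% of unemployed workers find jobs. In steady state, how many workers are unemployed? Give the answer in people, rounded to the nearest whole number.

Steady-state unemployment rate u* = s/(s+f) = 1.03/(1.03+50.4) = 0.020027.
Unemployed = u* × labor force = 0.020027 × 62,245 ≈ 1,247.

About 1,247 are unemployed in steady state.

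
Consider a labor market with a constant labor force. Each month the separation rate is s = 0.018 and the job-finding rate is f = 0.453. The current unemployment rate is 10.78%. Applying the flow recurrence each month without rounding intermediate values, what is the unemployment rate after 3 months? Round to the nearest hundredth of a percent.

Unemployment rate after three months ≈ 4.85%.

With a fixed labor force, u_{t+1} = u_t + s·(1−u_t) − f·u_t = u_t·(1−s−f) + s.
Here 1−s−f = 0.529 and s = 0.018.
u_1 = 0.107800 × 0.529 + 0.018 = 0.075026.
u_2 = 0.075026 × 0.529 + 0.018 = 0.057689.
u_3 = 0.057689 × 0.529 + 0.018 = 0.048517.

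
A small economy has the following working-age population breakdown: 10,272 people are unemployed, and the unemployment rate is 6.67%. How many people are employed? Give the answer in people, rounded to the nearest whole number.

Labor force = U / u = 10,272 / 0.0667 ≈ 154,003.
Employed = labor force − unemployed = 154,003 − 10,272 = 143,731.

About 143,731 are employed.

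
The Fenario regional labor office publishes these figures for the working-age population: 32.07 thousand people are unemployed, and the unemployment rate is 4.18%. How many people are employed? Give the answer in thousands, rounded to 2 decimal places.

Labor force = U / u = 32.07 / 0.0418 ≈ 767.22 thousand.
Employed = labor force − unemployed = 767.22 − 32.07 = 735.15 thousand.

About 735.15 thousand are employed.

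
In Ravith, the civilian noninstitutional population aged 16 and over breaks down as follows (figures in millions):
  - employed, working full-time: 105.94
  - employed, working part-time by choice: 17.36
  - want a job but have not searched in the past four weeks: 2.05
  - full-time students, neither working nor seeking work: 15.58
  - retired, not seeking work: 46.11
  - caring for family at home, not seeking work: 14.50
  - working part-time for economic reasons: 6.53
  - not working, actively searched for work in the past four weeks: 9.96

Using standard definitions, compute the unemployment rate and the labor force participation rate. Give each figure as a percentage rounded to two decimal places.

Unemployment rate ≈ 7.12%; labor force participation rate ≈ 64.12%.

Employed = 105.94 + 17.36 + 6.53 = 129.83 million (anyone who worked, including part-time for economic reasons, counts as employed).
Unemployed = 9.96 million.
Labor force = 129.83 + 9.96 = 139.79 million.
Not in labor force = 2.05 + 15.58 + 46.11 + 14.50 = 78.24 million (those not working and not actively searching are outside the labor force — including those who want a job but have given up searching).
Civilian working-age population = 139.79 + 78.24 = 218.03 million.
Unemployment rate = 9.96 / 139.79 = 7.12%.
Labor force participation rate = 139.79 / 218.03 = 64.12%.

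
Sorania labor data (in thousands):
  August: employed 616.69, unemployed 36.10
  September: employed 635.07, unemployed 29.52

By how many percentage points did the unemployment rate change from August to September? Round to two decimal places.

The unemployment rate changed by −1.09 percentage points.

August: labor force = 616.69 + 36.10 = 652.79; u = 36.10/652.79 = 5.53%.
September: labor force = 635.07 + 29.52 = 664.59; u = 29.52/664.59 = 4.44%.
Change = 4.44% − 5.53% = −1.09 pp.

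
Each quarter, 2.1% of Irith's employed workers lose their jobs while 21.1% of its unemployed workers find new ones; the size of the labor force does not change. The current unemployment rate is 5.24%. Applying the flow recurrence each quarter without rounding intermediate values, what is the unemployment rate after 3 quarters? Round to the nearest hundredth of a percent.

Unemployment rate after three quarters ≈ 7.33%.

With a fixed labor force, u_{t+1} = u_t + s·(1−u_t) − f·u_t = u_t·(1−s−f) + s.
Here 1−s−f = 0.768 and s = 0.021.
u_1 = 0.052400 × 0.768 + 0.021 = 0.061243.
u_2 = 0.061243 × 0.768 + 0.021 = 0.068035.
u_3 = 0.068035 × 0.768 + 0.021 = 0.073251.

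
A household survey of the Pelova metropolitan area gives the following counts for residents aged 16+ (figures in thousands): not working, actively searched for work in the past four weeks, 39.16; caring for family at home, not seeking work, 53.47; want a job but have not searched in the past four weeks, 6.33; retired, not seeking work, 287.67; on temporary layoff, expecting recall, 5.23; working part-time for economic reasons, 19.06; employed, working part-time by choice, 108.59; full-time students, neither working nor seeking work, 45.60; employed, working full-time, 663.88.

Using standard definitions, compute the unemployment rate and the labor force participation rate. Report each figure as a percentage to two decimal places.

Employed = 19.06 + 108.59 + 663.88 = 791.53 thousand (anyone who worked, including part-time for economic reasons, counts as employed).
Unemployed = 39.16 + 5.23 = 44.39 thousand (jobless and actively searching, or on temporary layoff).
Labor force = 791.53 + 44.39 = 835.92 thousand.
Not in labor force = 53.47 + 6.33 + 287.67 + 45.60 = 393.07 thousand (those not working and not actively searching are outside the labor force — including those who want a job but have given up searching).
Civilian working-age population = 835.92 + 393.07 = 1,228.99 thousand.
Unemployment rate = 44.39 / 835.92 = 5.31%.
Labor force participation rate = 835.92 / 1,228.99 = 68.02%.

Unemployment rate ≈ 5.31%; labor force participation rate ≈ 68.02%.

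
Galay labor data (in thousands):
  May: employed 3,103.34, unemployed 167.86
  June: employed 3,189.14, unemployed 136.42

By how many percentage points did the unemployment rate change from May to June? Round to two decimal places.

The unemployment rate changed by −1.03 percentage points.

May: labor force = 3,103.34 + 167.86 = 3,271.20; u = 167.86/3,271.20 = 5.13%.
June: labor force = 3,189.14 + 136.42 = 3,325.56; u = 136.42/3,325.56 = 4.10%.
Change = 4.10% − 5.13% = −1.03 pp.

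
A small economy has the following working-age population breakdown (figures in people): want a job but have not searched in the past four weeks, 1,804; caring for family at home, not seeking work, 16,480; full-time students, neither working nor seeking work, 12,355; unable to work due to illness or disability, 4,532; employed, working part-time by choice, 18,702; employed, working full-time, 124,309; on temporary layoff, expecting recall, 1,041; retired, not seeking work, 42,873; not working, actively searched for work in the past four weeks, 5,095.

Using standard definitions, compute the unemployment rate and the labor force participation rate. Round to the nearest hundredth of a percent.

Unemployment rate ≈ 4.11%; labor force participation rate ≈ 65.65%.

Employed = 18,702 + 124,309 = 143,011.
Unemployed = 1,041 + 5,095 = 6,136 (jobless and actively searching, or on temporary layoff).
Labor force = 143,011 + 6,136 = 149,147.
Not in labor force = 1,804 + 16,480 + 12,355 + 4,532 + 42,873 = 78,044 (those not working and not actively searching are outside the labor force — including those who want a job but have given up searching).
Civilian working-age population = 149,147 + 78,044 = 227,191.
Unemployment rate = 6,136 / 149,147 = 4.11%.
Labor force participation rate = 149,147 / 227,191 = 65.65%.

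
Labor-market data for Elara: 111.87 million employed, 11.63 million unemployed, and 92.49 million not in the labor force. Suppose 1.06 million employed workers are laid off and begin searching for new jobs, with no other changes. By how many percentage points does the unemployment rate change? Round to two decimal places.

Initially, labor force = 111.87 + 11.63 = 123.50 million, so u = 11.63/123.50 = 9.42%.
After the change, employed falls and unemployed rises by 1.06; labor force unchanged → E = 110.81, U = 12.69, labor force = 123.50 million.
New unemployment rate = 12.69 / 123.50 = 10.28%.
Change = 10.28% − 9.42% = +0.86 percentage points.

The unemployment rate changes by +0.86 percentage points.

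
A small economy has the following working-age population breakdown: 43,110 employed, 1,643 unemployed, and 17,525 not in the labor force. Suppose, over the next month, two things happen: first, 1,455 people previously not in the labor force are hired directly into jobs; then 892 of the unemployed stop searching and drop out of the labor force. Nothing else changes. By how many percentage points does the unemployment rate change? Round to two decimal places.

The unemployment rate changes by −2.01 percentage points.

Initially, labor force = 43,110 + 1,643 = 44,753, so u = 1,643/44,753 = 3.67%.
After the first change, employed and labor force both rise by 1,455; unemployed unchanged → E = 44,565, U = 1,643, labor force = 46,208.
After the second change, unemployed and labor force both fall by 892 → E = 44,565, U = 751, labor force = 45,316.
New unemployment rate = 751 / 45,316 = 1.66%.
Change = 1.66% − 3.67% = −2.01 percentage points.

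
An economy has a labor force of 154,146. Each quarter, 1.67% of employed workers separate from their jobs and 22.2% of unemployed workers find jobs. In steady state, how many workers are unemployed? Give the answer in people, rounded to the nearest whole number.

About 10,784 are unemployed in steady state.

Steady-state unemployment rate u* = s/(s+f) = 1.67/(1.67+22.2) = 0.069962.
Unemployed = u* × labor force = 0.069962 × 154,146 ≈ 10,784.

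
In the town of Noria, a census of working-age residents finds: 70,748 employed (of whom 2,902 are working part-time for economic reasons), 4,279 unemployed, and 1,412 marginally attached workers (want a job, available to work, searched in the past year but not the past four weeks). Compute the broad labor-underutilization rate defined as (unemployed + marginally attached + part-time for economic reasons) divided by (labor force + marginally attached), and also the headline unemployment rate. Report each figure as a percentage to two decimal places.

Labor force = 70,748 + 4,279 = 75,027.
Numerator = 4,279 + 1,412 + 2,902 = 8,593.
Denominator = 75,027 + 1,412 = 76,439.
Broad rate = 8,593 / 76,439 = 11.24%.
Headline unemployment rate = 4,279 / 75,027 = 5.70%.

Broad underutilization rate ≈ 11.24%; headline unemployment rate ≈ 5.70%.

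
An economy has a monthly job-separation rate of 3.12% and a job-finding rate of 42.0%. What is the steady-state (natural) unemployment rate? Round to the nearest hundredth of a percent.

At steady state the flows balance: s·E = f·U, so U/(E+U) = s/(s+f).
u* = 3.12 / (3.12 + 42.0) = 3.12 / 45.12 = 6.91%.

Steady-state unemployment rate ≈ 6.91%.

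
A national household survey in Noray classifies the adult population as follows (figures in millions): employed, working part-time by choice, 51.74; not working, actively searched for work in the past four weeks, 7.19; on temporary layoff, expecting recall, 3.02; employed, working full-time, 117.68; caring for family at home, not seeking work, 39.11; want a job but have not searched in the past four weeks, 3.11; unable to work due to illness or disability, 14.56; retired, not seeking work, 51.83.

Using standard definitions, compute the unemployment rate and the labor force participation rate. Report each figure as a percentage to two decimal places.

Unemployment rate ≈ 5.68%; labor force participation rate ≈ 62.32%.

Employed = 51.74 + 117.68 = 169.42 million.
Unemployed = 7.19 + 3.02 = 10.21 million (jobless and actively searching, or on temporary layoff).
Labor force = 169.42 + 10.21 = 179.63 million.
Not in labor force = 39.11 + 3.11 + 14.56 + 51.83 = 108.61 million (those not working and not actively searching are outside the labor force — including those who want a job but have given up searching).
Civilian working-age population = 179.63 + 108.61 = 288.24 million.
Unemployment rate = 10.21 / 179.63 = 5.68%.
Labor force participation rate = 179.63 / 288.24 = 62.32%.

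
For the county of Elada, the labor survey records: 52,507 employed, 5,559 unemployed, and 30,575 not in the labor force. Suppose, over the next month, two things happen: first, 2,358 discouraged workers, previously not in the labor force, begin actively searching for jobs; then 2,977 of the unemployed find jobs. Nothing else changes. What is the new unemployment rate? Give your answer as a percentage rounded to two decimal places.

New unemployment rate ≈ 8.18%.

Initially, labor force = 52,507 + 5,559 = 58,066, so u = 5,559/58,066 = 9.57%.
After the first change, unemployed and labor force both rise by 2,358 → E = 52,507, U = 7,917, labor force = 60,424.
After the second change, unemployed falls and employed rises by 2,977; labor force unchanged → E = 55,484, U = 4,940, labor force = 60,424.
New unemployment rate = 4,940 / 60,424 = 8.18%.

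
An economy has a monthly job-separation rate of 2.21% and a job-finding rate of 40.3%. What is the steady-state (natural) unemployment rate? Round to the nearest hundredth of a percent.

At steady state the flows balance: s·E = f·U, so U/(E+U) = s/(s+f).
u* = 2.21 / (2.21 + 40.3) = 2.21 / 42.51 = 5.20%.

Steady-state unemployment rate ≈ 5.20%.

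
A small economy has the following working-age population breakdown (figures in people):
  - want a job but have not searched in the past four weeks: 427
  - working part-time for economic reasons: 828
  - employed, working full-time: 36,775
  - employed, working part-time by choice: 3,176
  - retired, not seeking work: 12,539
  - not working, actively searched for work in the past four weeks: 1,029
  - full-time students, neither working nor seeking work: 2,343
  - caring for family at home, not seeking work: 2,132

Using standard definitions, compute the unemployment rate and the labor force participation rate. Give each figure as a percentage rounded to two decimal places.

Unemployment rate ≈ 2.46%; labor force participation rate ≈ 70.56%.

Employed = 828 + 36,775 + 3,176 = 40,779 (anyone who worked, including part-time for economic reasons, counts as employed).
Unemployed = 1,029.
Labor force = 40,779 + 1,029 = 41,808.
Not in labor force = 427 + 12,539 + 2,343 + 2,132 = 17,441 (those not working and not actively searching are outside the labor force — including those who want a job but have given up searching).
Civilian working-age population = 41,808 + 17,441 = 59,249.
Unemployment rate = 1,029 / 41,808 = 2.46%.
Labor force participation rate = 41,808 / 59,249 = 70.56%.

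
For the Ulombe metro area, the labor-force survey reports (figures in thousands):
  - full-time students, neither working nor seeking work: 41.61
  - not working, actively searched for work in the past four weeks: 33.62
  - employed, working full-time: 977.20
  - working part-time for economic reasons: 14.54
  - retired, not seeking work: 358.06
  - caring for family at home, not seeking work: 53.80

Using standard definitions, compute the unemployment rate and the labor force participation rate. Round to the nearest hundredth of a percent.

Employed = 977.20 + 14.54 = 991.74 thousand (anyone who worked, including part-time for economic reasons, counts as employed).
Unemployed = 33.62 thousand.
Labor force = 991.74 + 33.62 = 1,025.36 thousand.
Not in labor force = 41.61 + 358.06 + 53.80 = 453.47 thousand (those not working and not actively searching are outside the labor force).
Civilian working-age population = 1,025.36 + 453.47 = 1,478.83 thousand.
Unemployment rate = 33.62 / 1,025.36 = 3.28%.
Labor force participation rate = 1,025.36 / 1,478.83 = 69.34%.

Unemployment rate ≈ 3.28%; labor force participation rate ≈ 69.34%.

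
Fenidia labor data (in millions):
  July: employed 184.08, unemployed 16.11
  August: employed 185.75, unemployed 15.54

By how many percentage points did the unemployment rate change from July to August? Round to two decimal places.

The unemployment rate changed by −0.33 percentage points.

July: labor force = 184.08 + 16.11 = 200.19; u = 16.11/200.19 = 8.05%.
August: labor force = 185.75 + 15.54 = 201.29; u = 15.54/201.29 = 7.72%.
Change = 7.72% − 8.05% = −0.33 pp.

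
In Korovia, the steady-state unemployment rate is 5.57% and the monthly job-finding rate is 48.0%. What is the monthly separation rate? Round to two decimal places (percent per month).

From u* = s/(s+f): s = u·f/(1−u).
s = 0.0557 × 48.0 / (1 − 0.0557) = 2.6736 / 0.9443 ≈ 2.83% per month.

Separation rate ≈ 2.83% per month.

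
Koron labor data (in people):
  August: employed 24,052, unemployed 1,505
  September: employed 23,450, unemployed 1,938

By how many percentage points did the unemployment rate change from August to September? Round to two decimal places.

August: labor force = 24,052 + 1,505 = 25,557; u = 1,505/25,557 = 5.89%.
September: labor force = 23,450 + 1,938 = 25,388; u = 1,938/25,388 = 7.63%.
Change = 7.63% − 5.89% = +1.74 pp.

The unemployment rate changed by +1.74 percentage points.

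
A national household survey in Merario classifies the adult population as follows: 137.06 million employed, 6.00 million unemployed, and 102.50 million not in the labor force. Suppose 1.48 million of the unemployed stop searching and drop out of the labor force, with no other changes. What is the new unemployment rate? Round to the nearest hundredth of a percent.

New unemployment rate ≈ 3.19%.

Initially, labor force = 137.06 + 6.00 = 143.06 million, so u = 6.00/143.06 = 4.19%.
After the change, unemployed and labor force both fall by 1.48 → E = 137.06, U = 4.52, labor force = 141.58 million.
New unemployment rate = 4.52 / 141.58 = 3.19%.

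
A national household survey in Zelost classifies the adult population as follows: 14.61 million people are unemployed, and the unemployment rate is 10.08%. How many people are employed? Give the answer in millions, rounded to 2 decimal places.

About 130.33 million are employed.

Labor force = U / u = 14.61 / 0.1008 ≈ 144.94 million.
Employed = labor force − unemployed = 144.94 − 14.61 = 130.33 million.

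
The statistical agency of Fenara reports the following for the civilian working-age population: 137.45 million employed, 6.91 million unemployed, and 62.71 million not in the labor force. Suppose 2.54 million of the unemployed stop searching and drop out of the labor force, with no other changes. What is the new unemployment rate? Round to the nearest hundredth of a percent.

Initially, labor force = 137.45 + 6.91 = 144.36 million, so u = 6.91/144.36 = 4.79%.
After the change, unemployed and labor force both fall by 2.54 → E = 137.45, U = 4.37, labor force = 141.82 million.
New unemployment rate = 4.37 / 141.82 = 3.08%.

New unemployment rate ≈ 3.08%.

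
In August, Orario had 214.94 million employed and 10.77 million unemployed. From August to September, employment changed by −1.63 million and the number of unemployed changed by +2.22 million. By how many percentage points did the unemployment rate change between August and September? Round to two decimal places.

August: labor force = 214.94 + 10.77 = 225.71; u = 10.77/225.71 = 4.77%.
September: labor force = 213.31 + 12.99 = 226.30; u = 12.99/226.30 = 5.74%.
Change = 5.74% − 4.77% = +0.97 pp.

The unemployment rate changed by +0.97 percentage points.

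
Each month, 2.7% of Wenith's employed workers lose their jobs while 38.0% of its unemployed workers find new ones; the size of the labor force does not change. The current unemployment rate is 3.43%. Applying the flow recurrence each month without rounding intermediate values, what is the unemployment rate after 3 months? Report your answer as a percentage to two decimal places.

With a fixed labor force, u_{t+1} = u_t + s·(1−u_t) − f·u_t = u_t·(1−s−f) + s.
Here 1−s−f = 0.593 and s = 0.027.
u_1 = 0.034300 × 0.593 + 0.027 = 0.047340.
u_2 = 0.047340 × 0.593 + 0.027 = 0.055073.
u_3 = 0.055073 × 0.593 + 0.027 = 0.059658.

Unemployment rate after three months ≈ 5.97%.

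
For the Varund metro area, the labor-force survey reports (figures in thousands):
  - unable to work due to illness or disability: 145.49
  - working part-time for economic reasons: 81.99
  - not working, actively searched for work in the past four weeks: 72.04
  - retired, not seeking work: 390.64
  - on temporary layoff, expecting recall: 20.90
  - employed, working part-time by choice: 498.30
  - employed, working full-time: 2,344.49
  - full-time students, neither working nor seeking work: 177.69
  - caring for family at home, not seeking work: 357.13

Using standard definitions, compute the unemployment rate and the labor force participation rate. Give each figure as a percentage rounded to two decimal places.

Unemployment rate ≈ 3.08%; labor force participation rate ≈ 73.81%.

Employed = 81.99 + 498.30 + 2,344.49 = 2,924.78 thousand (anyone who worked, including part-time for economic reasons, counts as employed).
Unemployed = 72.04 + 20.90 = 92.94 thousand (jobless and actively searching, or on temporary layoff).
Labor force = 2,924.78 + 92.94 = 3,017.72 thousand.
Not in labor force = 145.49 + 390.64 + 177.69 + 357.13 = 1,070.95 thousand (those not working and not actively searching are outside the labor force).
Civilian working-age population = 3,017.72 + 1,070.95 = 4,088.67 thousand.
Unemployment rate = 92.94 / 3,017.72 = 3.08%.
Labor force participation rate = 3,017.72 / 4,088.67 = 73.81%.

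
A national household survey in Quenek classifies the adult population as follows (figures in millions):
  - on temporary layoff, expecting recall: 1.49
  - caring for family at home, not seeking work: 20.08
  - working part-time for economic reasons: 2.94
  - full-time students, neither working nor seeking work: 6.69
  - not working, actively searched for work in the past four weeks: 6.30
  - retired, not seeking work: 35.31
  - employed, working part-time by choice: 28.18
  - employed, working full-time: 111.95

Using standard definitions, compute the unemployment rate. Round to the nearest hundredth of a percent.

Unemployment rate ≈ 5.16%.

Employed = 2.94 + 28.18 + 111.95 = 143.07 million (anyone who worked, including part-time for economic reasons, counts as employed).
Unemployed = 1.49 + 6.30 = 7.79 million (jobless and actively searching, or on temporary layoff).
Labor force = 143.07 + 7.79 = 150.86 million.
Unemployment rate = 7.79 / 150.86 = 5.16%.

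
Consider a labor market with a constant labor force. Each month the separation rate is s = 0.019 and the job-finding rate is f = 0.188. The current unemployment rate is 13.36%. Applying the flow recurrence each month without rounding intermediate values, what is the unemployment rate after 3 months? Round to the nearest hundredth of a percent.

Unemployment rate after three months ≈ 11.26%.

With a fixed labor force, u_{t+1} = u_t + s·(1−u_t) − f·u_t = u_t·(1−s−f) + s.
Here 1−s−f = 0.793 and s = 0.019.
u_1 = 0.133600 × 0.793 + 0.019 = 0.124945.
u_2 = 0.124945 × 0.793 + 0.019 = 0.118081.
u_3 = 0.118081 × 0.793 + 0.019 = 0.112638.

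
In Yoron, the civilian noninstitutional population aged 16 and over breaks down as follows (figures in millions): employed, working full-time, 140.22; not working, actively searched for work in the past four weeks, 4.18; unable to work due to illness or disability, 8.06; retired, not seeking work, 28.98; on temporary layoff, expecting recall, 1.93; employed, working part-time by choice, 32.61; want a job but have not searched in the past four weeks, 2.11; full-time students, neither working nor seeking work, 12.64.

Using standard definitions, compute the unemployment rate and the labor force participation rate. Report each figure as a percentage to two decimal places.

Employed = 140.22 + 32.61 = 172.83 million.
Unemployed = 4.18 + 1.93 = 6.11 million (jobless and actively searching, or on temporary layoff).
Labor force = 172.83 + 6.11 = 178.94 million.
Not in labor force = 8.06 + 28.98 + 2.11 + 12.64 = 51.79 million (those not working and not actively searching are outside the labor force — including those who want a job but have given up searching).
Civilian working-age population = 178.94 + 51.79 = 230.73 million.
Unemployment rate = 6.11 / 178.94 = 3.41%.
Labor force participation rate = 178.94 / 230.73 = 77.55%.

Unemployment rate ≈ 3.41%; labor force participation rate ≈ 77.55%.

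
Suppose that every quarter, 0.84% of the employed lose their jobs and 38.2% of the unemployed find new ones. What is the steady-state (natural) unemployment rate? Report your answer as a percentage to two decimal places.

Steady-state unemployment rate ≈ 2.15%.

At steady state the flows balance: s·E = f·U, so U/(E+U) = s/(s+f).
u* = 0.84 / (0.84 + 38.2) = 0.84 / 39.04 = 2.15%.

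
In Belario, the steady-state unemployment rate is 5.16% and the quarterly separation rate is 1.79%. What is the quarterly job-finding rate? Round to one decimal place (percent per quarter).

Job-finding rate ≈ 32.9% per quarter.

From u* = s/(s+f): f = s·(1−u)/u.
f = 1.79 × (1 − 0.0516) / 0.0516 = 1.6976 / 0.0516 ≈ 32.9% per quarter.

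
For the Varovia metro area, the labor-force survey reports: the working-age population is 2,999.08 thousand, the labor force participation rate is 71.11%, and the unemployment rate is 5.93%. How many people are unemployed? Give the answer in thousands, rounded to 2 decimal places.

About 126.47 thousand are unemployed.

Labor force = 0.7111 × 2,999.08 = 2,132.65 thousand.
Unemployed = 0.0593 × 2,132.65 ≈ 126.47 thousand.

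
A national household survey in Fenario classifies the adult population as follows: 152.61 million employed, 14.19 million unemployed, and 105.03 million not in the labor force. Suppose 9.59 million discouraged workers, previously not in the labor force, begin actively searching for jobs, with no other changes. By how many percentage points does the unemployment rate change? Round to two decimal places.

Initially, labor force = 152.61 + 14.19 = 166.80 million, so u = 14.19/166.80 = 8.51%.
After the change, unemployed and labor force both rise by 9.59 → E = 152.61, U = 23.78, labor force = 176.39 million.
New unemployment rate = 23.78 / 176.39 = 13.48%.
Change = 13.48% − 8.51% = +4.97 percentage points.

The unemployment rate changes by +4.97 percentage points.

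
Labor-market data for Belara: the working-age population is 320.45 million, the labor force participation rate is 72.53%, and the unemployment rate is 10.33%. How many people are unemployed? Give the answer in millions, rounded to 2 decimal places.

About 24.01 million are unemployed.

Labor force = 0.7253 × 320.45 = 232.42 million.
Unemployed = 0.1033 × 232.42 ≈ 24.01 million.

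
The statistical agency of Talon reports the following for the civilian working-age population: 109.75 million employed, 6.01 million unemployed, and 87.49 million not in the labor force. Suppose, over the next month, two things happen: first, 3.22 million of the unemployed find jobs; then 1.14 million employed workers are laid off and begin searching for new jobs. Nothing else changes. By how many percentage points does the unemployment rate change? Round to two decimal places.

The unemployment rate changes by −1.80 percentage points.

Initially, labor force = 109.75 + 6.01 = 115.76 million, so u = 6.01/115.76 = 5.19%.
After the first change, unemployed falls and employed rises by 3.22; labor force unchanged → E = 112.97, U = 2.79, labor force = 115.76 million.
After the second change, employed falls and unemployed rises by 1.14; labor force unchanged → E = 111.83, U = 3.93, labor force = 115.76 million.
New unemployment rate = 3.93 / 115.76 = 3.39%.
Change = 3.39% − 5.19% = −1.80 percentage points.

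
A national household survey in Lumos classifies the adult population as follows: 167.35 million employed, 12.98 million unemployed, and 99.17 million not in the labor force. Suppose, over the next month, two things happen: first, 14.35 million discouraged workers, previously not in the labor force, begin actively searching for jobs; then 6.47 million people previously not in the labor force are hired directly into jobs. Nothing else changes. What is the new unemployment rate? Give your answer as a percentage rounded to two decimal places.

Initially, labor force = 167.35 + 12.98 = 180.33 million, so u = 12.98/180.33 = 7.20%.
After the first change, unemployed and labor force both rise by 14.35 → E = 167.35, U = 27.33, labor force = 194.68 million.
After the second change, employed and labor force both rise by 6.47; unemployed unchanged → E = 173.82, U = 27.33, labor force = 201.15 million.
New unemployment rate = 27.33 / 201.15 = 13.59%.

New unemployment rate ≈ 13.59%.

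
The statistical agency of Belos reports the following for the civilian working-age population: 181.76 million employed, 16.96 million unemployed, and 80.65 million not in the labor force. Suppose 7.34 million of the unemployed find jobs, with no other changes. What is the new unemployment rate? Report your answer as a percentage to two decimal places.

Initially, labor force = 181.76 + 16.96 = 198.72 million, so u = 16.96/198.72 = 8.53%.
After the change, unemployed falls and employed rises by 7.34; labor force unchanged → E = 189.10, U = 9.62, labor force = 198.72 million.
New unemployment rate = 9.62 / 198.72 = 4.84%.

New unemployment rate ≈ 4.84%.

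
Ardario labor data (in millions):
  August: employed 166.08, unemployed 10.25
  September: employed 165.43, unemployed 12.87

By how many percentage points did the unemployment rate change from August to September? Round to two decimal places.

The unemployment rate changed by +1.41 percentage points.

August: labor force = 166.08 + 10.25 = 176.33; u = 10.25/176.33 = 5.81%.
September: labor force = 165.43 + 12.87 = 178.30; u = 12.87/178.30 = 7.22%.
Change = 7.22% − 5.81% = +1.41 pp.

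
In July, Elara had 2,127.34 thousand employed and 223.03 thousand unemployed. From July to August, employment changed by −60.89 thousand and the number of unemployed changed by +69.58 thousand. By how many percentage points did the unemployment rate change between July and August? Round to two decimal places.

July: labor force = 2,127.34 + 223.03 = 2,350.37; u = 223.03/2,350.37 = 9.49%.
August: labor force = 2,066.45 + 292.61 = 2,359.06; u = 292.61/2,359.06 = 12.40%.
Change = 12.40% − 9.49% = +2.91 pp.

The unemployment rate changed by +2.91 percentage points.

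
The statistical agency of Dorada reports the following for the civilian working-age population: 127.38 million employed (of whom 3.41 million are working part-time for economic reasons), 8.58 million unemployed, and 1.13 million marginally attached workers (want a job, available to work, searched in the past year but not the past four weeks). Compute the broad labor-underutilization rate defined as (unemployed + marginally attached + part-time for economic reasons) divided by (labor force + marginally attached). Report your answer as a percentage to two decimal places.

Labor force = 127.38 + 8.58 = 135.96 million.
Numerator = 8.58 + 1.13 + 3.41 = 13.12 million.
Denominator = 135.96 + 1.13 = 137.09 million.
Broad rate = 13.12 / 137.09 = 9.57%.

Broad underutilization rate ≈ 9.57%.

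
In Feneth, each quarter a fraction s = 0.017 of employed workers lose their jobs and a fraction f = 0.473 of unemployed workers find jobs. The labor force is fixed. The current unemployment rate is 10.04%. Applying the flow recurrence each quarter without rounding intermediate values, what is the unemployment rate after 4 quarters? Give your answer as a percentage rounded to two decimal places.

With a fixed labor force, u_{t+1} = u_t + s·(1−u_t) − f·u_t = u_t·(1−s−f) + s.
Here 1−s−f = 0.510 and s = 0.017.
u_1 = 0.100400 × 0.510 + 0.017 = 0.068204.
u_2 = 0.068204 × 0.510 + 0.017 = 0.051784.
u_3 = 0.051784 × 0.510 + 0.017 = 0.043410.
u_4 = 0.043410 × 0.510 + 0.017 = 0.039139.

Unemployment rate after four quarters ≈ 3.91%.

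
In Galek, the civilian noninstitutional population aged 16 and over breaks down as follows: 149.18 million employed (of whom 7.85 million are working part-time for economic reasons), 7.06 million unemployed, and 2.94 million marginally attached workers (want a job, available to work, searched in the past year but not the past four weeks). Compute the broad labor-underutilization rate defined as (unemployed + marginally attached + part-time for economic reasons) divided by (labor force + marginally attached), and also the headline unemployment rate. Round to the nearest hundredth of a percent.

Labor force = 149.18 + 7.06 = 156.24 million.
Numerator = 7.06 + 2.94 + 7.85 = 17.85 million.
Denominator = 156.24 + 2.94 = 159.18 million.
Broad rate = 17.85 / 159.18 = 11.21%.
Headline unemployment rate = 7.06 / 156.24 = 4.52%.

Broad underutilization rate ≈ 11.21%; headline unemployment rate ≈ 4.52%.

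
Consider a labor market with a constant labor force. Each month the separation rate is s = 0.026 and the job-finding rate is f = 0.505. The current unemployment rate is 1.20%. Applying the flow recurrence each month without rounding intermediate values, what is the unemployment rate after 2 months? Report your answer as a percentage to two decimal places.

Unemployment rate after two months ≈ 4.08%.

With a fixed labor force, u_{t+1} = u_t + s·(1−u_t) − f·u_t = u_t·(1−s−f) + s.
Here 1−s−f = 0.469 and s = 0.026.
u_1 = 0.012000 × 0.469 + 0.026 = 0.031628.
u_2 = 0.031628 × 0.469 + 0.026 = 0.040834.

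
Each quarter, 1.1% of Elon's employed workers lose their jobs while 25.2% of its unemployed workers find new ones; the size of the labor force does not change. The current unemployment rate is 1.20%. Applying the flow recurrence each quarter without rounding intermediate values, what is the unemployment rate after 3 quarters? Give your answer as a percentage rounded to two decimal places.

With a fixed labor force, u_{t+1} = u_t + s·(1−u_t) − f·u_t = u_t·(1−s−f) + s.
Here 1−s−f = 0.737 and s = 0.011.
u_1 = 0.012000 × 0.737 + 0.011 = 0.019844.
u_2 = 0.019844 × 0.737 + 0.011 = 0.025625.
u_3 = 0.025625 × 0.737 + 0.011 = 0.029886.

Unemployment rate after three quarters ≈ 2.99%.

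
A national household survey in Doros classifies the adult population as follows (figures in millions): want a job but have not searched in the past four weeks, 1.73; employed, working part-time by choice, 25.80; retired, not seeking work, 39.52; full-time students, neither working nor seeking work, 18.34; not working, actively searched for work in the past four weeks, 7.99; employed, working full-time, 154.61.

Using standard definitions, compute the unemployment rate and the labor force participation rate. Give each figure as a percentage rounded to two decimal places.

Unemployment rate ≈ 4.24%; labor force participation rate ≈ 75.97%.

Employed = 25.80 + 154.61 = 180.41 million.
Unemployed = 7.99 million.
Labor force = 180.41 + 7.99 = 188.40 million.
Not in labor force = 1.73 + 39.52 + 18.34 = 59.59 million (those not working and not actively searching are outside the labor force — including those who want a job but have given up searching).
Civilian working-age population = 188.40 + 59.59 = 247.99 million.
Unemployment rate = 7.99 / 188.40 = 4.24%.
Labor force participation rate = 188.40 / 247.99 = 75.97%.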